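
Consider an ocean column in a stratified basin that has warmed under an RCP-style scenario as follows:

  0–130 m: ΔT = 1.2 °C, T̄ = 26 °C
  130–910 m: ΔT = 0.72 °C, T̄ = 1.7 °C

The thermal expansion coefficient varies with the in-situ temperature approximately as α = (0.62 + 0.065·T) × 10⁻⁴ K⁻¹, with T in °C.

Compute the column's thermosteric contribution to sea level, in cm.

Layer 1: α = (0.62 + 0.065×26)×10⁻⁴ = 2.31×10⁻⁴ K⁻¹
Layer 2: α = (0.62 + 0.065×1.7)×10⁻⁴ = 0.7305×10⁻⁴ K⁻¹
2.31×10⁻⁴ × 130 × 1.2 = 0.036036 m
130–910 m: 0.7305×10⁻⁴ × 780 × 0.72 = 0.04102488 m
Δh = 0.036036 + 0.04102488 = 0.07706088 m ≈ 7.7 cm

7.7 cm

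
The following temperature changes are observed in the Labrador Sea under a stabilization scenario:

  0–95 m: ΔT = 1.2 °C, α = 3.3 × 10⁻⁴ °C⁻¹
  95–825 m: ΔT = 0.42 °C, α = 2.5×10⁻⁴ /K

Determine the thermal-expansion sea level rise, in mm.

0–95 m: 95 × 1.2 × 3.3×10⁻⁴ = 0.03762 m
730 × 2.5×10⁻⁴ × 0.42 = 0.07665 m
Δh = 0.03762 + 0.07665 = 0.11427 m ≈ 114 mm

about 114 mm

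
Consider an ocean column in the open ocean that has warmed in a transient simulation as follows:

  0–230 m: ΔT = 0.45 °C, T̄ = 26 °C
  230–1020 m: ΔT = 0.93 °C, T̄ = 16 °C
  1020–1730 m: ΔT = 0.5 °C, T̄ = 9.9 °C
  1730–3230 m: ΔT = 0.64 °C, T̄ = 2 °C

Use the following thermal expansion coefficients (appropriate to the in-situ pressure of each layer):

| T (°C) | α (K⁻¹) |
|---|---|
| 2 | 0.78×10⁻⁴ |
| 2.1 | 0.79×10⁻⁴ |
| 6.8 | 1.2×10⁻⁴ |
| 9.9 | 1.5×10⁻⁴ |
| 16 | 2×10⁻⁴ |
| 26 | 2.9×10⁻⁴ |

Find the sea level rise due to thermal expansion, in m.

Layer 1 at 26 °C → α = 2.9×10⁻⁴ K⁻¹
Layer 2 at 16 °C → α = 2×10⁻⁴ K⁻¹
Layer 3 at 9.9 °C → α = 1.5×10⁻⁴ K⁻¹
Layer 4 at 2 °C → α = 0.78×10⁻⁴ K⁻¹
Layer 1: 0.45 × 2.9×10⁻⁴ × 230 = 0.030015 m
790 × 0.93 × 2×10⁻⁴ = 0.14694 m
1020–1730 m: 710 × 0.5 × 1.5×10⁻⁴ = 0.05325 m
1730–3230 m: 1500 × 0.78×10⁻⁴ × 0.64 = 0.07488 m
Δh = 0.030015 + 0.14694 + 0.05325 + 0.07488 = 0.305085 m ≈ 0.305 m

Δh ≈ 0.305 m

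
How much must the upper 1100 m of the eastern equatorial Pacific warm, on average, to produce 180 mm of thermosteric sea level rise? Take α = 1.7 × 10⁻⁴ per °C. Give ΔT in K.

ΔT = Δh/(αH) = 0.18 / (1.7×10⁻⁴ × 1100) ≈ 0.9626 K

ΔT ≈ 0.96 K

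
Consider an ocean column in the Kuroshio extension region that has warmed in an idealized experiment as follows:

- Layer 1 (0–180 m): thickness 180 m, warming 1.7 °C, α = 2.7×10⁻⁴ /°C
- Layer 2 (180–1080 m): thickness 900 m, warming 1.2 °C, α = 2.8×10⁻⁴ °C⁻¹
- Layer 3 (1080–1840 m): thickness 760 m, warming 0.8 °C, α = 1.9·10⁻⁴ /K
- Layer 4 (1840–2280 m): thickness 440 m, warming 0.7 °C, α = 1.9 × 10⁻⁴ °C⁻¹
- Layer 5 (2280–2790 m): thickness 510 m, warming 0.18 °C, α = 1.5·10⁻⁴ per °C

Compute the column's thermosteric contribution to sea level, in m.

Δh = 0.57 m

0–180 m: 180 × 1.7 × 2.7×10⁻⁴ = 0.08262 m
180–1080 m: 1.2 × 900 × 2.8×10⁻⁴ = 0.30240 m
1080–1840 m: 760 × 0.8 × 1.9×10⁻⁴ = 0.11552 m
Layer 4: 0.7 × 1.9×10⁻⁴ × 440 = 0.05852 m
0.18 × 1.5×10⁻⁴ × 510 = 0.01377 m
Δh = 0.08262 + 0.30240 + 0.11552 + 0.05852 + 0.01377 = 0.57283 m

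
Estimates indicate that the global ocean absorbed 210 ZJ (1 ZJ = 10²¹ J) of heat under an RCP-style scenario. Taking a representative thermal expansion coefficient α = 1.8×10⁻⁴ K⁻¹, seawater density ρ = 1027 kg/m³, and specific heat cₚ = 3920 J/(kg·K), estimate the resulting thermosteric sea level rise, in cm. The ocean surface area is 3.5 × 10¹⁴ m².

Δh = 2.68 cm

Per unit area: Q = 210×10²¹ / (3.5×10¹⁴) = 6×10⁸ J/m²
Δh = αQ/(ρcₚ) = 1.8×10⁻⁴ × 6×10⁸ / (1027 × 3920) ≈ 0.026827 m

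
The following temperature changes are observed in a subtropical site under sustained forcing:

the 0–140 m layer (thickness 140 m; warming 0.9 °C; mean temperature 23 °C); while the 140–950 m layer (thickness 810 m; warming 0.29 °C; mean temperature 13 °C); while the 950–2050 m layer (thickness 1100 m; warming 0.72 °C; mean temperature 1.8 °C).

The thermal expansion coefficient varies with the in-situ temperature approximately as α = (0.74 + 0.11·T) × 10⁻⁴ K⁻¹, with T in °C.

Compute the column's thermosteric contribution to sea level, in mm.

Layer 1: α = (0.74 + 0.11×23)×10⁻⁴ = 3.27×10⁻⁴ K⁻¹
Layer 2: α = (0.74 + 0.11×13)×10⁻⁴ = 2.17×10⁻⁴ K⁻¹
Layer 3: α = (0.74 + 0.11×1.8)×10⁻⁴ = 0.938×10⁻⁴ K⁻¹
3.27×10⁻⁴ × 140 × 0.9 = 0.041202 m
Layer 2: 0.29 × 2.17×10⁻⁴ × 810 = 0.0509733 m
950–2050 m: 0.72 × 0.938×10⁻⁴ × 1100 = 0.0742896 m
Δh = 0.041202 + 0.0509733 + 0.0742896 = 0.1664649 m

about 166 mm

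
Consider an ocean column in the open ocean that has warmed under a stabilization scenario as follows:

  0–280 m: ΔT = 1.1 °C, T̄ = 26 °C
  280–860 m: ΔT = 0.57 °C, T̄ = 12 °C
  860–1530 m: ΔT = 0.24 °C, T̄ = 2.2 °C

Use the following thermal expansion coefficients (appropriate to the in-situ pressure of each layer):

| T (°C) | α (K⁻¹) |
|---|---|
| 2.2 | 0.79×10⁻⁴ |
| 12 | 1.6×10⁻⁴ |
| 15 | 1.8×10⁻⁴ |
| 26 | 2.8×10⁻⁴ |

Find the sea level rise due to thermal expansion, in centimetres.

Δh ≈ 15.2 cm

Layer 1 at 26 °C → α = 2.8×10⁻⁴ K⁻¹
Layer 2 at 12 °C → α = 1.6×10⁻⁴ K⁻¹
Layer 3 at 2.2 °C → α = 0.79×10⁻⁴ K⁻¹
0–280 m: 280 × 1.1 × 2.8×10⁻⁴ = 0.08624 m
Layer 2: 580 × 0.57 × 1.6×10⁻⁴ = 0.052896 m
Layer 3: 670 × 0.79×10⁻⁴ × 0.24 = 0.0127032 m
Δh = 0.08624 + 0.052896 + 0.0127032 = 0.1518392 m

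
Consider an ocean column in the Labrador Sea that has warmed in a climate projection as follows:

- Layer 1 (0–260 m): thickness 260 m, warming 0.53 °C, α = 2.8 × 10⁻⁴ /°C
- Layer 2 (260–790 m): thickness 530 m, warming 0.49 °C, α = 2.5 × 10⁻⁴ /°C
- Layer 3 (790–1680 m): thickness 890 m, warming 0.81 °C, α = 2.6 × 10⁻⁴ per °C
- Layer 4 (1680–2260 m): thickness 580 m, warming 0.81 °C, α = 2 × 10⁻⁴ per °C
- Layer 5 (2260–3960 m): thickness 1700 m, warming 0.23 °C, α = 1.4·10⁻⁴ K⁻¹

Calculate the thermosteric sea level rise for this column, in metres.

0–260 m: 260 × 0.53 × 2.8×10⁻⁴ = 0.038584 m
260–790 m: 530 × 2.5×10⁻⁴ × 0.49 = 0.064925 m
Layer 3: 0.81 × 890 × 2.6×10⁻⁴ = 0.187434 m
Layer 4: 2×10⁻⁴ × 580 × 0.81 = 0.09396 m
Layer 5: 1.4×10⁻⁴ × 1700 × 0.23 = 0.05474 m
Δh = 0.038584 + 0.064925 + 0.187434 + 0.09396 + 0.05474 = 0.439643 m ≈ 0.44 m

Δh = 0.44 m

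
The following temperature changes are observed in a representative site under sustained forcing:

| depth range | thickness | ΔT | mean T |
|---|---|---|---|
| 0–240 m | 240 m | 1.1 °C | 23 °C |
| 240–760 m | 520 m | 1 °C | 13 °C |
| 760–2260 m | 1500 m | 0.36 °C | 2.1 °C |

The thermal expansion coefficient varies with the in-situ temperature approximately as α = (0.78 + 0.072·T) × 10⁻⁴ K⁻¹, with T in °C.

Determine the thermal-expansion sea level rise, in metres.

Δh ≈ 0.20 m

Layer 1: α = (0.78 + 0.072×23)×10⁻⁴ = 2.436×10⁻⁴ K⁻¹
Layer 2: α = (0.78 + 0.072×13)×10⁻⁴ = 1.716×10⁻⁴ K⁻¹
Layer 3: α = (0.78 + 0.072×2.1)×10⁻⁴ = 0.9312×10⁻⁴ K⁻¹
Layer 1: 1.1 × 2.436×10⁻⁴ × 240 = 0.0643104 m
240–760 m: 1 × 1.716×10⁻⁴ × 520 = 0.089232 m
Layer 3: 0.9312×10⁻⁴ × 1500 × 0.36 = 0.0502848 m
Δh = 0.0643104 + 0.089232 + 0.0502848 = 0.2038272 m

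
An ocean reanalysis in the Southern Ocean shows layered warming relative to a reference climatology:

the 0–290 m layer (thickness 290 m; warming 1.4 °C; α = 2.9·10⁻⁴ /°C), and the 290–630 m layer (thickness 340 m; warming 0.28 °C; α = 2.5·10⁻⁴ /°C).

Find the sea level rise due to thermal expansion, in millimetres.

Δh ≈ 140 mm

290 × 1.4 × 2.9×10⁻⁴ = 0.11774 m
340 × 0.28 × 2.5×10⁻⁴ = 0.02380 m
Δh = 0.11774 + 0.02380 = 0.14154 m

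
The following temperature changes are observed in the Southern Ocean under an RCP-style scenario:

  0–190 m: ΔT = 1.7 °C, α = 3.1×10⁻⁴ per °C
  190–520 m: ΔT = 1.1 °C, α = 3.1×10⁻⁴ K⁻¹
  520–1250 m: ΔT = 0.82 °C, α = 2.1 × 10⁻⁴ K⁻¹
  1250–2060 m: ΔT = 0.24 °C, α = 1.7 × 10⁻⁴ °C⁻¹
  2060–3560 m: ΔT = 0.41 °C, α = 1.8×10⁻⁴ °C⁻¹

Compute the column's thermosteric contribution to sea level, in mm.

Δh ≈ 480 mm

0–190 m: 3.1×10⁻⁴ × 1.7 × 190 = 0.10013 m
3.1×10⁻⁴ × 330 × 1.1 = 0.11253 m
520–1250 m: 730 × 2.1×10⁻⁴ × 0.82 = 0.125706 m
0.24 × 1.7×10⁻⁴ × 810 = 0.033048 m
Layer 5: 1500 × 1.8×10⁻⁴ × 0.41 = 0.11070 m
Δh = 0.10013 + 0.11253 + 0.125706 + 0.033048 + 0.11070 = 0.482114 m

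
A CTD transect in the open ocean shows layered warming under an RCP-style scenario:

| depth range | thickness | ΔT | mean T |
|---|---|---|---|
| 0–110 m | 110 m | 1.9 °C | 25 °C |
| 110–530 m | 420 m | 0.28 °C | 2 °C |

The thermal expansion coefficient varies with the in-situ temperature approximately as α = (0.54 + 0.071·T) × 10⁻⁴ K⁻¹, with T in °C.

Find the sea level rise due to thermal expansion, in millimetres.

56.4 mm of thermosteric rise

Layer 1: α = (0.54 + 0.071×25)×10⁻⁴ = 2.315×10⁻⁴ K⁻¹
Layer 2: α = (0.54 + 0.071×2)×10⁻⁴ = 0.682×10⁻⁴ K⁻¹
0–110 m: 2.315×10⁻⁴ × 1.9 × 110 = 0.0483835 m
0.28 × 420 × 0.682×10⁻⁴ = 0.00802032 m
Δh = 0.0483835 + 0.00802032 = 0.05640382 m ≈ 56.4 mm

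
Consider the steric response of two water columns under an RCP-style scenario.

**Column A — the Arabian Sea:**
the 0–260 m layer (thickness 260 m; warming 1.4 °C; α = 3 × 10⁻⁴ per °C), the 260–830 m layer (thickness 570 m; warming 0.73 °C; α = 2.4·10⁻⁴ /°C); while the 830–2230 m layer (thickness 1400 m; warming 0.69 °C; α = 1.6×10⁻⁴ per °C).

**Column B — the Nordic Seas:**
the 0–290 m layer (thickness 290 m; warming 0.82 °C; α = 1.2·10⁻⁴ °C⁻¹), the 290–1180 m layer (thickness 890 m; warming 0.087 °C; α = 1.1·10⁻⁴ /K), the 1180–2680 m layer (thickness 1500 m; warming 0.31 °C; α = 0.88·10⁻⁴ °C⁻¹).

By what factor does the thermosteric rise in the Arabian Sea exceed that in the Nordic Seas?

A 0–260 m: 1.4 × 3×10⁻⁴ × 260 = 0.10920 m
A Layer 2: 2.4×10⁻⁴ × 0.73 × 570 = 0.099864 m
A 0.69 × 1.6×10⁻⁴ × 1400 = 0.15456 m
A total: 0.363624 m
B Layer 1: 0.82 × 290 × 1.2×10⁻⁴ = 0.028536 m
B Layer 2: 1.1×10⁻⁴ × 890 × 0.087 = 0.0085173 m
B Layer 3: 0.88×10⁻⁴ × 0.31 × 1500 = 0.04092 m
B total: 0.0779733 m
Ratio: 0.363624 / 0.0779733 ≈ 4.663

a factor of 4.66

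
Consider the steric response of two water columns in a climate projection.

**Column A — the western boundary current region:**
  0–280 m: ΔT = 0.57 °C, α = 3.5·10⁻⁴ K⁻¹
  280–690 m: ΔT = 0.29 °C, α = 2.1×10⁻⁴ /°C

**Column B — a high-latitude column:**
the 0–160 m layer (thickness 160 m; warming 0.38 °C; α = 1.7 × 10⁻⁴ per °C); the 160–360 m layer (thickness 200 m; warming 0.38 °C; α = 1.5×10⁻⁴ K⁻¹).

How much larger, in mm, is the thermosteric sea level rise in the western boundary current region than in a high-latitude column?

Δh_A − Δh_B ≈ 59.1 mm

A Layer 1: 3.5×10⁻⁴ × 0.57 × 280 = 0.05586 m
A Layer 2: 0.29 × 2.1×10⁻⁴ × 410 = 0.024969 m
A total: 0.080829 m
B 0–160 m: 160 × 1.7×10⁻⁴ × 0.38 = 0.010336 m
B 160–360 m: 1.5×10⁻⁴ × 0.38 × 200 = 0.01140 m
B total: 0.021736 m
Difference: 0.080829 − 0.021736 = 0.059093 m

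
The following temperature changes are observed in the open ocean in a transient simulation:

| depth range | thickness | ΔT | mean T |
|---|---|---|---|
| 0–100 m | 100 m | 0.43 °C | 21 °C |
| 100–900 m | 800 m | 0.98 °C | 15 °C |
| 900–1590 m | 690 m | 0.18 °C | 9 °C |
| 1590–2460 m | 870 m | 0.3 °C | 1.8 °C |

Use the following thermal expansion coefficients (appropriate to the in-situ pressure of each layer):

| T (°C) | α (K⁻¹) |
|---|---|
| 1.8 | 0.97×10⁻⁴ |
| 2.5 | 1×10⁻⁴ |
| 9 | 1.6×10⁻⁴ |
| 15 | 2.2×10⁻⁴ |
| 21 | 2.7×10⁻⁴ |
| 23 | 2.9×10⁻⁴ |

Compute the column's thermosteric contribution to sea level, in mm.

Layer 1 at 21 °C → α = 2.7×10⁻⁴ K⁻¹
Layer 2 at 15 °C → α = 2.2×10⁻⁴ K⁻¹
Layer 3 at 9 °C → α = 1.6×10⁻⁴ K⁻¹
Layer 4 at 1.8 °C → α = 0.97×10⁻⁴ K⁻¹
0–100 m: 100 × 2.7×10⁻⁴ × 0.43 = 0.01161 m
100–900 m: 2.2×10⁻⁴ × 800 × 0.98 = 0.17248 m
690 × 1.6×10⁻⁴ × 0.18 = 0.019872 m
Layer 4: 0.97×10⁻⁴ × 0.3 × 870 = 0.025317 m
Δh = 0.01161 + 0.17248 + 0.019872 + 0.025317 = 0.229279 m ≈ 229 mm

229 mm of thermosteric rise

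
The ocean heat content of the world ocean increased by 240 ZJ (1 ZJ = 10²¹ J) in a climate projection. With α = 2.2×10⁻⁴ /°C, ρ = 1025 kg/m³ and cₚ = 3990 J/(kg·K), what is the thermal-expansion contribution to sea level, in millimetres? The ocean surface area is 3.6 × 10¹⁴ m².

Per unit area: Q = 240×10²¹ / (3.6×10¹⁴) ≈ 6.667×10⁸ J/m²
Δh = αQ/(ρcₚ) = 2.2×10⁻⁴ × 6.667×10⁸ / (1025 × 3990) ≈ 0.035864 m

35.9 mm of thermosteric rise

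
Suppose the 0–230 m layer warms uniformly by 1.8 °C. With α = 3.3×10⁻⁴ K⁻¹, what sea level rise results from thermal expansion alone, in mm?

Δh = αΔT·H = 3.3×10⁻⁴ × 1.8 × 230 = 0.13662 m

Δh = 137 mm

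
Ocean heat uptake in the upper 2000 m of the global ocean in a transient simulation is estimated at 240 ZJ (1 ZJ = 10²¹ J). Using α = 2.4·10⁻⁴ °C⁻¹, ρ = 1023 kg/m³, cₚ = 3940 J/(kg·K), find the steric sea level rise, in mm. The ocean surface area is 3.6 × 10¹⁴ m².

Per unit area: Q = 240×10²¹ / (3.6×10¹⁴) ≈ 6.667×10⁸ J/m²
Δh = αQ/(ρcₚ) = 2.4×10⁻⁴ × 6.667×10⁸ / (1023 × 3940) ≈ 0.039698 m

about 40 mm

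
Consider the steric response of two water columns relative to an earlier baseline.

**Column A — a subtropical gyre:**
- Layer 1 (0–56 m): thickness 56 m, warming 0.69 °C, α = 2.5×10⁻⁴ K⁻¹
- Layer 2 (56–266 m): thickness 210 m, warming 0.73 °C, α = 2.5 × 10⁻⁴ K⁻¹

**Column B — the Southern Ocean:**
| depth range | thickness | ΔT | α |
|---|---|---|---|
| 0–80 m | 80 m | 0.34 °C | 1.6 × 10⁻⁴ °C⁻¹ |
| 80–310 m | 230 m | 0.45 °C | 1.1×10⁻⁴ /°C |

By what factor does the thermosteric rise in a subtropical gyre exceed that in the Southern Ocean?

A 0.69 × 2.5×10⁻⁴ × 56 = 0.00966 m
A Layer 2: 210 × 2.5×10⁻⁴ × 0.73 = 0.038325 m
A total: 0.047985 m
B 80 × 0.34 × 1.6×10⁻⁴ = 0.004352 m
B Layer 2: 0.45 × 230 × 1.1×10⁻⁴ = 0.011385 m
B total: 0.015737 m
Ratio: 0.047985 / 0.015737 ≈ 3.049

3.05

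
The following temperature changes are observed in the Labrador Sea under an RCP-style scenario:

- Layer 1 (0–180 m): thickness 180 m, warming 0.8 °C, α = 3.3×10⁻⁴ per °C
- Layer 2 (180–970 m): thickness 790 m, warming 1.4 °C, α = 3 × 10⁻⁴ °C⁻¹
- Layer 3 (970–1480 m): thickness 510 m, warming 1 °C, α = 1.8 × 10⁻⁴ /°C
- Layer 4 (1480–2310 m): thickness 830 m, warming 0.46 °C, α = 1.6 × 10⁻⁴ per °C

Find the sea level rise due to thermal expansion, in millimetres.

532 mm of thermosteric rise

0–180 m: 0.8 × 180 × 3.3×10⁻⁴ = 0.04752 m
790 × 1.4 × 3×10⁻⁴ = 0.33180 m
Layer 3: 510 × 1.8×10⁻⁴ × 1 = 0.09180 m
1480–2310 m: 1.6×10⁻⁴ × 0.46 × 830 = 0.061088 m
Δh = 0.04752 + 0.33180 + 0.09180 + 0.061088 = 0.532208 m ≈ 532 mm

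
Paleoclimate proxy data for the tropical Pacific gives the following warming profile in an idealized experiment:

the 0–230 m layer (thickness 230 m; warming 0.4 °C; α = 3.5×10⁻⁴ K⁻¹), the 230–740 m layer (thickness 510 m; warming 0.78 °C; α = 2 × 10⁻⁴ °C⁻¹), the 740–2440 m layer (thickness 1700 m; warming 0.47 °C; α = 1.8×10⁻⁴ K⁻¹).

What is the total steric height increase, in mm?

Layer 1: 3.5×10⁻⁴ × 0.4 × 230 = 0.03220 m
0.78 × 510 × 2×10⁻⁴ = 0.07956 m
Layer 3: 1700 × 1.8×10⁻⁴ × 0.47 = 0.14382 m
Δh = 0.03220 + 0.07956 + 0.14382 = 0.25558 m ≈ 260 mm

260 mm of thermosteric rise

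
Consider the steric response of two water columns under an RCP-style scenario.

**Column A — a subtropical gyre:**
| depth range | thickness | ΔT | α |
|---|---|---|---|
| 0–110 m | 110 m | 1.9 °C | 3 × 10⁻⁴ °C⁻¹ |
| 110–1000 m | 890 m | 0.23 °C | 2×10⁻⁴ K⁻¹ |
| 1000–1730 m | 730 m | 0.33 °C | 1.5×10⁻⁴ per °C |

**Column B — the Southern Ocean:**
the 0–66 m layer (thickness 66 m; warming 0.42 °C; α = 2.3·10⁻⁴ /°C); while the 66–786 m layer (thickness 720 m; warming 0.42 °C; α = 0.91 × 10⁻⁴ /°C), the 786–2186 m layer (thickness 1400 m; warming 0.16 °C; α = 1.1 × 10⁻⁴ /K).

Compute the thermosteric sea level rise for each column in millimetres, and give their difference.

A Layer 1: 3×10⁻⁴ × 1.9 × 110 = 0.06270 m
A 110–1000 m: 2×10⁻⁴ × 0.23 × 890 = 0.04094 m
A 730 × 1.5×10⁻⁴ × 0.33 = 0.036135 m
A total: 0.139775 m
B 0–66 m: 2.3×10⁻⁴ × 0.42 × 66 = 0.0063756 m
B Layer 2: 720 × 0.42 × 0.91×10⁻⁴ = 0.0275184 m
B Layer 3: 1400 × 1.1×10⁻⁴ × 0.16 = 0.02464 m
B total: 0.058534 m
Difference: 0.139775 − 0.058534 = 0.081241 m

Δh_A ≈ 140 mm, Δh_B ≈ 58.5 mm; difference ≈ 81.2 mm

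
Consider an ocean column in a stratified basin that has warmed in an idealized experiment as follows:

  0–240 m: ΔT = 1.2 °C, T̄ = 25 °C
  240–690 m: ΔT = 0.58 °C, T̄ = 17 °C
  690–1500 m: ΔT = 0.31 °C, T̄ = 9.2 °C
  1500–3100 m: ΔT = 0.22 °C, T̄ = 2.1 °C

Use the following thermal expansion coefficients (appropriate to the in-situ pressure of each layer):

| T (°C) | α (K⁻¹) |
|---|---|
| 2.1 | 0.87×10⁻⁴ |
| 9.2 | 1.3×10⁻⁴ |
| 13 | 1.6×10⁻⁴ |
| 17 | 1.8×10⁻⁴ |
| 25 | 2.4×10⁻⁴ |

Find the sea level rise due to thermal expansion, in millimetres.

Δh = 179 mm

Layer 1 at 25 °C → α = 2.4×10⁻⁴ K⁻¹
Layer 2 at 17 °C → α = 1.8×10⁻⁴ K⁻¹
Layer 3 at 9.2 °C → α = 1.3×10⁻⁴ K⁻¹
Layer 4 at 2.1 °C → α = 0.87×10⁻⁴ K⁻¹
2.4×10⁻⁴ × 240 × 1.2 = 0.06912 m
0.58 × 1.8×10⁻⁴ × 450 = 0.04698 m
690–1500 m: 810 × 1.3×10⁻⁴ × 0.31 = 0.032643 m
0.22 × 0.87×10⁻⁴ × 1600 = 0.030624 m
Δh = 0.06912 + 0.04698 + 0.032643 + 0.030624 = 0.179367 m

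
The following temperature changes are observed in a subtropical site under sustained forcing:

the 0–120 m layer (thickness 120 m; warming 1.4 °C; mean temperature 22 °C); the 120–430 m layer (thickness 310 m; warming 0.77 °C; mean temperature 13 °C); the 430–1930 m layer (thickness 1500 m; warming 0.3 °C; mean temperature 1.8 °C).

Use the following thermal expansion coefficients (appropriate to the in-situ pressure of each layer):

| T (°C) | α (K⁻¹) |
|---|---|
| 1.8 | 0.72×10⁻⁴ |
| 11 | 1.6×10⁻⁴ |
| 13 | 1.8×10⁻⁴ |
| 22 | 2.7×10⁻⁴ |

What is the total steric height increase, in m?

Δh = 0.121 m

Layer 1 at 22 °C → α = 2.7×10⁻⁴ K⁻¹
Layer 2 at 13 °C → α = 1.8×10⁻⁴ K⁻¹
Layer 3 at 1.8 °C → α = 0.72×10⁻⁴ K⁻¹
0–120 m: 1.4 × 120 × 2.7×10⁻⁴ = 0.04536 m
310 × 1.8×10⁻⁴ × 0.77 = 0.042966 m
430–1930 m: 0.3 × 1500 × 0.72×10⁻⁴ = 0.03240 m
Δh = 0.04536 + 0.042966 + 0.03240 = 0.120726 m ≈ 0.121 m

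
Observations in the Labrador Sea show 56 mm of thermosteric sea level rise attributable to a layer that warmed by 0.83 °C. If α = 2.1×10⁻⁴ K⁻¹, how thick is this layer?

H ≈ 321 m

H = Δh/(αΔT) = 0.056 / (2.1×10⁻⁴ × 0.83) ≈ 321.3 m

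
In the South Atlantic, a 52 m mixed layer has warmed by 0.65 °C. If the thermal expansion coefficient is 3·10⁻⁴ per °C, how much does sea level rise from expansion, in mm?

Δh = 10 mm

Δh = αΔT·H = 3×10⁻⁴ × 0.65 × 52 = 0.01014 m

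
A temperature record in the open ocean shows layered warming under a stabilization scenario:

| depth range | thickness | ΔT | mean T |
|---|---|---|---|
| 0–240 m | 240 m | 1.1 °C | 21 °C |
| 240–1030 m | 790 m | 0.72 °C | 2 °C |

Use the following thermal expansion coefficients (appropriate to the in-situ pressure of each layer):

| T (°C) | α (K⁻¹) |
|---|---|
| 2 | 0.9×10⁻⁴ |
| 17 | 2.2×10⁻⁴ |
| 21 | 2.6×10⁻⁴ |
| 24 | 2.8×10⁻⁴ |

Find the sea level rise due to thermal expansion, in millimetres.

Layer 1 at 21 °C → α = 2.6×10⁻⁴ K⁻¹
Layer 2 at 2 °C → α = 0.9×10⁻⁴ K⁻¹
2.6×10⁻⁴ × 1.1 × 240 = 0.06864 m
790 × 0.9×10⁻⁴ × 0.72 = 0.051192 m
Δh = 0.06864 + 0.051192 = 0.119832 m ≈ 120 mm

120 mm of thermosteric rise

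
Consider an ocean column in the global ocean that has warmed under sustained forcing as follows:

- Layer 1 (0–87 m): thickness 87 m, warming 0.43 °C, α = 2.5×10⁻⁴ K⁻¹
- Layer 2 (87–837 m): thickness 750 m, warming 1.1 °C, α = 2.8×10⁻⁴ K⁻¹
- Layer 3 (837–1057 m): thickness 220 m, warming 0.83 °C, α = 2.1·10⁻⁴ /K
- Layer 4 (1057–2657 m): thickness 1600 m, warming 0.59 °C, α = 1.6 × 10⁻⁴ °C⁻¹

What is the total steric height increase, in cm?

2.5×10⁻⁴ × 87 × 0.43 = 0.0093525 m
2.8×10⁻⁴ × 1.1 × 750 = 0.23100 m
837–1057 m: 0.83 × 2.1×10⁻⁴ × 220 = 0.038346 m
1.6×10⁻⁴ × 0.59 × 1600 = 0.15104 m
Δh = 0.0093525 + 0.23100 + 0.038346 + 0.15104 = 0.4297385 m ≈ 43 cm

about 43 cm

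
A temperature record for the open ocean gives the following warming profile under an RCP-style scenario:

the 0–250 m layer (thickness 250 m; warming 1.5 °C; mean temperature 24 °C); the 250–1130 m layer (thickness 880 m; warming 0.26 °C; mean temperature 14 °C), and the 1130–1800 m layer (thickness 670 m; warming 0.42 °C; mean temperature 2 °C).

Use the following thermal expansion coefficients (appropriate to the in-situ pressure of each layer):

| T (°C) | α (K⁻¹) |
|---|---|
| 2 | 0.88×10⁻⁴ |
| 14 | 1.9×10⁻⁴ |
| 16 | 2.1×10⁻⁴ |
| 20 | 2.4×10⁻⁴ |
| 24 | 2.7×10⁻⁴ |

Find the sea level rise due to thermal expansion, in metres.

0.17 m

Layer 1 at 24 °C → α = 2.7×10⁻⁴ K⁻¹
Layer 2 at 14 °C → α = 1.9×10⁻⁴ K⁻¹
Layer 3 at 2 °C → α = 0.88×10⁻⁴ K⁻¹
Layer 1: 1.5 × 250 × 2.7×10⁻⁴ = 0.10125 m
250–1130 m: 880 × 1.9×10⁻⁴ × 0.26 = 0.043472 m
0.42 × 0.88×10⁻⁴ × 670 = 0.0247632 m
Δh = 0.10125 + 0.043472 + 0.0247632 = 0.1694852 m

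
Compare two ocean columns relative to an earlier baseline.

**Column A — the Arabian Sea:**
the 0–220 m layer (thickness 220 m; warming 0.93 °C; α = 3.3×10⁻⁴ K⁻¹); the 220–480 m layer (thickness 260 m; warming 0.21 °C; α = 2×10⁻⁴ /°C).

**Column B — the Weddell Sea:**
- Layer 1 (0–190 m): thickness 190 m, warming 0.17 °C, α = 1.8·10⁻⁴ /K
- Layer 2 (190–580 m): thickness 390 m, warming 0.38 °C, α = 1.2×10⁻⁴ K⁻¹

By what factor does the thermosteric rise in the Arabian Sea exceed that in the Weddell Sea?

A Layer 1: 3.3×10⁻⁴ × 220 × 0.93 = 0.067518 m
A Layer 2: 260 × 2×10⁻⁴ × 0.21 = 0.01092 m
A total: 0.078438 m
B 0–190 m: 0.17 × 1.8×10⁻⁴ × 190 = 0.005814 m
B Layer 2: 0.38 × 1.2×10⁻⁴ × 390 = 0.017784 m
B total: 0.023598 m
Ratio: 0.078438 / 0.023598 ≈ 3.324

a factor of 3.3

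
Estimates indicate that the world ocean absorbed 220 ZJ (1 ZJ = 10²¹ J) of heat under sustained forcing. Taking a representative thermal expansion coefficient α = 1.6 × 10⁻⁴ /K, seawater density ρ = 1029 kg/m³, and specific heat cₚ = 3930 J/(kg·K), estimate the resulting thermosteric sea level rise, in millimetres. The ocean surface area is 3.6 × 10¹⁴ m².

about 24.2 mm

Per unit area: Q = 220×10²¹ / (3.6×10¹⁴) ≈ 6.111×10⁸ J/m²
Δh = αQ/(ρcₚ) = 1.6×10⁻⁴ × 6.111×10⁸ / (1029 × 3930) ≈ 0.024178 m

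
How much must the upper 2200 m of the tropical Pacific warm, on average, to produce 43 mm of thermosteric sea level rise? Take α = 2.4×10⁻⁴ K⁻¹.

about 0.081 K

ΔT = Δh/(αH) = 0.043 / (2.4×10⁻⁴ × 2200) ≈ 0.08144 K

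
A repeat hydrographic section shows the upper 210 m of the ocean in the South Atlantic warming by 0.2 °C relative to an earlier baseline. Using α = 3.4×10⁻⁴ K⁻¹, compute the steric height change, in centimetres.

Δh = αΔT·H = 3.4×10⁻⁴ × 0.2 × 210 = 0.01428 m

1.43 cm of thermosteric rise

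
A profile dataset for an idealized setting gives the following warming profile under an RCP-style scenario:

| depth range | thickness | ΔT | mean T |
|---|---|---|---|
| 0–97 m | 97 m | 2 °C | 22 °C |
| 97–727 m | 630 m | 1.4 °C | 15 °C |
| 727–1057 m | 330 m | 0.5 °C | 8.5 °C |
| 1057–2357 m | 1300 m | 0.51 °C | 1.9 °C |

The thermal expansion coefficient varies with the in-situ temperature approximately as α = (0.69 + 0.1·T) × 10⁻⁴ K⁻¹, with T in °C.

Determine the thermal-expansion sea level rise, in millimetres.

Layer 1: α = (0.69 + 0.1×22)×10⁻⁴ = 2.89×10⁻⁴ K⁻¹
Layer 2: α = (0.69 + 0.1×15)×10⁻⁴ = 2.19×10⁻⁴ K⁻¹
Layer 3: α = (0.69 + 0.1×8.5)×10⁻⁴ = 1.54×10⁻⁴ K⁻¹
Layer 4: α = (0.69 + 0.1×1.9)×10⁻⁴ = 0.88×10⁻⁴ K⁻¹
97 × 2 × 2.89×10⁻⁴ = 0.056066 m
97–727 m: 2.19×10⁻⁴ × 630 × 1.4 = 0.193158 m
Layer 3: 330 × 0.5 × 1.54×10⁻⁴ = 0.02541 m
0.51 × 0.88×10⁻⁴ × 1300 = 0.058344 m
Δh = 0.056066 + 0.193158 + 0.02541 + 0.058344 = 0.332978 m

Δh = 333 mm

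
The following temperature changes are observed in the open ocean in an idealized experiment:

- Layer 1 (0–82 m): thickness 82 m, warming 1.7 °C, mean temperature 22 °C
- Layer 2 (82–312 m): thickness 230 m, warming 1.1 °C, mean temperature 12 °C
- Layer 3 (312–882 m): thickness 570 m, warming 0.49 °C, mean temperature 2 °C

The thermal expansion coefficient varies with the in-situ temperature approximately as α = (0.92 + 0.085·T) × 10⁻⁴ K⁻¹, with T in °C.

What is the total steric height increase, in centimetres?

Layer 1: α = (0.92 + 0.085×22)×10⁻⁴ = 2.79×10⁻⁴ K⁻¹
Layer 2: α = (0.92 + 0.085×12)×10⁻⁴ = 1.94×10⁻⁴ K⁻¹
Layer 3: α = (0.92 + 0.085×2)×10⁻⁴ = 1.09×10⁻⁴ K⁻¹
Layer 1: 82 × 1.7 × 2.79×10⁻⁴ = 0.0388926 m
1.1 × 1.94×10⁻⁴ × 230 = 0.049082 m
312–882 m: 1.09×10⁻⁴ × 0.49 × 570 = 0.0304437 m
Δh = 0.0388926 + 0.049082 + 0.0304437 = 0.1184183 m ≈ 11.8 cm

Δh = 11.8 cm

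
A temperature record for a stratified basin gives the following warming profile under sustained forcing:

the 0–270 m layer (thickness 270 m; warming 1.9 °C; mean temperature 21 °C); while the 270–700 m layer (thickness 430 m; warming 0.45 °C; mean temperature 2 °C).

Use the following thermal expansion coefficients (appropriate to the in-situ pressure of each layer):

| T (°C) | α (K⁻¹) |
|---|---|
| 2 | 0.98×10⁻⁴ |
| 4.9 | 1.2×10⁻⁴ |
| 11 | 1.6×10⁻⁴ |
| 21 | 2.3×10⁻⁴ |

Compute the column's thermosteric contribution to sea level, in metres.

Δh ≈ 0.137 m

Layer 1 at 21 °C → α = 2.3×10⁻⁴ K⁻¹
Layer 2 at 2 °C → α = 0.98×10⁻⁴ K⁻¹
2.3×10⁻⁴ × 1.9 × 270 = 0.11799 m
0.45 × 0.98×10⁻⁴ × 430 = 0.018963 m
Δh = 0.11799 + 0.018963 = 0.136953 m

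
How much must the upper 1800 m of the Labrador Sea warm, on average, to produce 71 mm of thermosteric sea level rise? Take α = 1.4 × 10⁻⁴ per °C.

0.28 K

ΔT = Δh/(αH) = 0.071 / (1.4×10⁻⁴ × 1800) ≈ 0.2817 K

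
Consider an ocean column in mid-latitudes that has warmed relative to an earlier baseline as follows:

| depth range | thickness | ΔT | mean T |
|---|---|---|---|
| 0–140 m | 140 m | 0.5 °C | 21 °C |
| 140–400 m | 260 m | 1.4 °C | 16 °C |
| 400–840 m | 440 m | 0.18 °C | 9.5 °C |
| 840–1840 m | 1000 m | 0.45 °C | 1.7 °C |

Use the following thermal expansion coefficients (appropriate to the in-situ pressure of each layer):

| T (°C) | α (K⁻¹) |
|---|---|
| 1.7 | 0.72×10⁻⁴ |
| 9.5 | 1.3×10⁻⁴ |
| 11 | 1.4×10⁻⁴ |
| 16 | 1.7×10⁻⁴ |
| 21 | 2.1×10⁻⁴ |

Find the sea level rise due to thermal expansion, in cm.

Layer 1 at 21 °C → α = 2.1×10⁻⁴ K⁻¹
Layer 2 at 16 °C → α = 1.7×10⁻⁴ K⁻¹
Layer 3 at 9.5 °C → α = 1.3×10⁻⁴ K⁻¹
Layer 4 at 1.7 °C → α = 0.72×10⁻⁴ K⁻¹
Layer 1: 2.1×10⁻⁴ × 140 × 0.5 = 0.01470 m
Layer 2: 1.7×10⁻⁴ × 1.4 × 260 = 0.06188 m
400–840 m: 0.18 × 440 × 1.3×10⁻⁴ = 0.010296 m
1000 × 0.45 × 0.72×10⁻⁴ = 0.03240 m
Δh = 0.01470 + 0.06188 + 0.010296 + 0.03240 = 0.119276 m

11.9 cm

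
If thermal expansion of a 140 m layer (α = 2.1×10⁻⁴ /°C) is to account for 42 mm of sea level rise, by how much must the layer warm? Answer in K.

ΔT = Δh/(αH) = 0.042 / (2.1×10⁻⁴ × 140) ≈ 1.429 K

ΔT ≈ 1.43 K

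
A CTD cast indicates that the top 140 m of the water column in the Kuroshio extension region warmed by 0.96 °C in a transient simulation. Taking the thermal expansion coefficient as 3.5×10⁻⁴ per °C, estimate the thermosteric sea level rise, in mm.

Δh = αΔT·H = 3.5×10⁻⁴ × 0.96 × 140 = 0.04704 m

about 47.0 mm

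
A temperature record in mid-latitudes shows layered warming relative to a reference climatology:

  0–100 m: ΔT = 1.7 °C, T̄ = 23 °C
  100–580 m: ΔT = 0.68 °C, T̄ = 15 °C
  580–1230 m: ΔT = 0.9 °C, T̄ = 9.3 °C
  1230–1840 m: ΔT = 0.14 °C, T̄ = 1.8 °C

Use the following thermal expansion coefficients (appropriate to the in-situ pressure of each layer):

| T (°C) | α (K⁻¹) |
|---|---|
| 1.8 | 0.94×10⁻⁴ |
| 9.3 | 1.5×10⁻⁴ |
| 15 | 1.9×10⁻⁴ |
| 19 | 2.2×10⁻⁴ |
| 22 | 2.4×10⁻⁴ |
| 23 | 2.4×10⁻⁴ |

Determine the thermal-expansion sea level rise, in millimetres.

Δh = 199 mm

Layer 1 at 23 °C → α = 2.4×10⁻⁴ K⁻¹
Layer 2 at 15 °C → α = 1.9×10⁻⁴ K⁻¹
Layer 3 at 9.3 °C → α = 1.5×10⁻⁴ K⁻¹
Layer 4 at 1.8 °C → α = 0.94×10⁻⁴ K⁻¹
Layer 1: 100 × 1.7 × 2.4×10⁻⁴ = 0.04080 m
480 × 1.9×10⁻⁴ × 0.68 = 0.062016 m
Layer 3: 650 × 1.5×10⁻⁴ × 0.9 = 0.08775 m
Layer 4: 0.14 × 0.94×10⁻⁴ × 610 = 0.0080276 m
Δh = 0.04080 + 0.062016 + 0.08775 + 0.0080276 = 0.1985936 m ≈ 199 mm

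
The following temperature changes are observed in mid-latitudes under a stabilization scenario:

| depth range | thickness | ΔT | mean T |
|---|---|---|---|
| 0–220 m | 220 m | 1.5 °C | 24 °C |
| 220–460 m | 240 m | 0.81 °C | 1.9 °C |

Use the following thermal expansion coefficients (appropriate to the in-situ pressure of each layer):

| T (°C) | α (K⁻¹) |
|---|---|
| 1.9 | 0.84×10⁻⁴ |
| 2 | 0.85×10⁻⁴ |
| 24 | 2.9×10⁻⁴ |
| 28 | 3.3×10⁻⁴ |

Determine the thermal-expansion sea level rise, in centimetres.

11 cm

Layer 1 at 24 °C → α = 2.9×10⁻⁴ K⁻¹
Layer 2 at 1.9 °C → α = 0.84×10⁻⁴ K⁻¹
220 × 2.9×10⁻⁴ × 1.5 = 0.09570 m
Layer 2: 240 × 0.81 × 0.84×10⁻⁴ = 0.0163296 m
Δh = 0.09570 + 0.0163296 = 0.1120296 m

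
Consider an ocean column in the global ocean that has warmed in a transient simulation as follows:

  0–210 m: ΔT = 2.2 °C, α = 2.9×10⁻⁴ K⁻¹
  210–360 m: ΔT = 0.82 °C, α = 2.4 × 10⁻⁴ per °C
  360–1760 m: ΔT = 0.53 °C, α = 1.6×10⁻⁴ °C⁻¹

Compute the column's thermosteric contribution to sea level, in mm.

282 mm

0–210 m: 2.9×10⁻⁴ × 210 × 2.2 = 0.13398 m
Layer 2: 150 × 0.82 × 2.4×10⁻⁴ = 0.02952 m
360–1760 m: 0.53 × 1.6×10⁻⁴ × 1400 = 0.11872 m
Δh = 0.13398 + 0.02952 + 0.11872 = 0.28222 m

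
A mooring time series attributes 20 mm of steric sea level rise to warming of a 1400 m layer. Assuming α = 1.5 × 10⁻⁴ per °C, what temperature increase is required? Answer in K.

ΔT ≈ 0.0952 K

ΔT = Δh/(αH) = 0.02 / (1.5×10⁻⁴ × 1400) ≈ 0.09524 K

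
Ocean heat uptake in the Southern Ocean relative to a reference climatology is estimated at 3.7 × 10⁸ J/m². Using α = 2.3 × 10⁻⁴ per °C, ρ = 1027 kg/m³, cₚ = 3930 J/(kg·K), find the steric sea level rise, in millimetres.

about 21 mm

Δh = αQ/(ρcₚ) = 2.3×10⁻⁴ × 3.7×10⁸ / (1027 × 3930) ≈ 0.021085 m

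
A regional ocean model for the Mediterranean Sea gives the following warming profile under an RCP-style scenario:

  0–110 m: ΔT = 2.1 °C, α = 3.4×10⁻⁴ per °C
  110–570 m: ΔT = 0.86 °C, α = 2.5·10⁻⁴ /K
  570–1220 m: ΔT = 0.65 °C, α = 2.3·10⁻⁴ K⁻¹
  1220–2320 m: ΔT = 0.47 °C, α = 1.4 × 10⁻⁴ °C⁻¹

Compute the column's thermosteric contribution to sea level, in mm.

350 mm of thermosteric rise

Layer 1: 2.1 × 3.4×10⁻⁴ × 110 = 0.07854 m
Layer 2: 0.86 × 2.5×10⁻⁴ × 460 = 0.09890 m
Layer 3: 2.3×10⁻⁴ × 650 × 0.65 = 0.097175 m
Layer 4: 1.4×10⁻⁴ × 1100 × 0.47 = 0.07238 m
Δh = 0.07854 + 0.09890 + 0.097175 + 0.07238 = 0.346995 m ≈ 350 mm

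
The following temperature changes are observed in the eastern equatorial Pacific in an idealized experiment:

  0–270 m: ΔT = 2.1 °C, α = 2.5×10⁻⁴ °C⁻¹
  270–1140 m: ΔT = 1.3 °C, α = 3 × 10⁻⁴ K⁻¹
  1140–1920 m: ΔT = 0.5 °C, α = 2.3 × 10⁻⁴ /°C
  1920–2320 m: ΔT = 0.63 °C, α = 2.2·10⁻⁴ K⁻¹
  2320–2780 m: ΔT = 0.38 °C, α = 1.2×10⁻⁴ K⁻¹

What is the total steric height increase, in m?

270 × 2.5×10⁻⁴ × 2.1 = 0.14175 m
270–1140 m: 3×10⁻⁴ × 870 × 1.3 = 0.33930 m
2.3×10⁻⁴ × 780 × 0.5 = 0.08970 m
0.63 × 400 × 2.2×10⁻⁴ = 0.05544 m
2320–2780 m: 1.2×10⁻⁴ × 460 × 0.38 = 0.020976 m
Δh = 0.14175 + 0.33930 + 0.08970 + 0.05544 + 0.020976 = 0.647166 m ≈ 0.65 m

Δh ≈ 0.65 m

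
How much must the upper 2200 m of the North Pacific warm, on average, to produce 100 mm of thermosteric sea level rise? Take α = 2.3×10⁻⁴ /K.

ΔT = Δh/(αH) = 0.1 / (2.3×10⁻⁴ × 2200) ≈ 0.1976 °C

about 0.198 °C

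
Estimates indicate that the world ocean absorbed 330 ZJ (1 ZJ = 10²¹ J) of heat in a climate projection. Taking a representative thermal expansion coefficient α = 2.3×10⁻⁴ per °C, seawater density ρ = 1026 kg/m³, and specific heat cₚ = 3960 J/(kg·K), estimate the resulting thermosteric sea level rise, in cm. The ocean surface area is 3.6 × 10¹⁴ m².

5.19 cm of thermosteric rise

Per unit area: Q = 330×10²¹ / (3.6×10¹⁴) ≈ 9.167×10⁸ J/m²
Δh = αQ/(ρcₚ) = 2.3×10⁻⁴ × 9.167×10⁸ / (1026 × 3960) ≈ 0.051893 m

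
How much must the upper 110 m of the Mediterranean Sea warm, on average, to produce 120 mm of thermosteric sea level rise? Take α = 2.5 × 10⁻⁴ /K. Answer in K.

4.36 K

ΔT = Δh/(αH) = 0.12 / (2.5×10⁻⁴ × 110) ≈ 4.364 K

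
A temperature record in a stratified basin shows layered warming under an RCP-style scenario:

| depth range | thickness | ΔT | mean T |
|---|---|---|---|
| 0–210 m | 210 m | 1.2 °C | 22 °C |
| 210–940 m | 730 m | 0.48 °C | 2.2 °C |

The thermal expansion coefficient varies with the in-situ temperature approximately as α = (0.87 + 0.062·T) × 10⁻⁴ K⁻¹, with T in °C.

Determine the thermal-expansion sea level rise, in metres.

Layer 1: α = (0.87 + 0.062×22)×10⁻⁴ = 2.234×10⁻⁴ K⁻¹
Layer 2: α = (0.87 + 0.062×2.2)×10⁻⁴ = 1.0064×10⁻⁴ K⁻¹
Layer 1: 1.2 × 2.234×10⁻⁴ × 210 = 0.0562968 m
Layer 2: 0.48 × 730 × 1.0064×10⁻⁴ = 0.035264256 m
Δh = 0.0562968 + 0.035264256 = 0.091561056 m

0.0916 m of thermosteric rise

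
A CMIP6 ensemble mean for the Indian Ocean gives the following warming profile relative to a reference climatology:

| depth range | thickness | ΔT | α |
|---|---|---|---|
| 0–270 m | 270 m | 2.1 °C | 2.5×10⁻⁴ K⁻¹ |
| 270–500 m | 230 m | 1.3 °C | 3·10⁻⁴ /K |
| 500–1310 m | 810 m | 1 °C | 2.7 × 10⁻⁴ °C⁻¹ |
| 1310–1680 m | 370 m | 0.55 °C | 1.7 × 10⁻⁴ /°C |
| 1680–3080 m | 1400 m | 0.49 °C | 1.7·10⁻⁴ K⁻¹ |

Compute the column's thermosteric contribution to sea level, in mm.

0–270 m: 270 × 2.1 × 2.5×10⁻⁴ = 0.14175 m
1.3 × 3×10⁻⁴ × 230 = 0.08970 m
500–1310 m: 1 × 810 × 2.7×10⁻⁴ = 0.21870 m
Layer 4: 0.55 × 1.7×10⁻⁴ × 370 = 0.034595 m
1680–3080 m: 0.49 × 1400 × 1.7×10⁻⁴ = 0.11662 m
Δh = 0.14175 + 0.08970 + 0.21870 + 0.034595 + 0.11662 = 0.601365 m

about 601 mm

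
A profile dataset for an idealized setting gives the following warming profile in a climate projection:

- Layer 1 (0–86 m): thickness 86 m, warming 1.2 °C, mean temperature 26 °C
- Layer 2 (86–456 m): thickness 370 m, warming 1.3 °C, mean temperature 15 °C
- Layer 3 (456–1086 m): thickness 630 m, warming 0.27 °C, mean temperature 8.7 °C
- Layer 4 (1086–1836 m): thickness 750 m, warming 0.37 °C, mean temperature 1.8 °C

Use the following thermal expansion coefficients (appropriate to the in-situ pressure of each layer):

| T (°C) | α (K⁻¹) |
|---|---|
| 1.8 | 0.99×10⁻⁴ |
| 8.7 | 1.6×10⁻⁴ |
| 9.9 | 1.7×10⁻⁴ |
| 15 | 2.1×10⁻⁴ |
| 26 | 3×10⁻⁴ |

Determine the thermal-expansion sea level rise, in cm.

Δh ≈ 18.7 cm

Layer 1 at 26 °C → α = 3×10⁻⁴ K⁻¹
Layer 2 at 15 °C → α = 2.1×10⁻⁴ K⁻¹
Layer 3 at 8.7 °C → α = 1.6×10⁻⁴ K⁻¹
Layer 4 at 1.8 °C → α = 0.99×10⁻⁴ K⁻¹
86 × 1.2 × 3×10⁻⁴ = 0.03096 m
370 × 2.1×10⁻⁴ × 1.3 = 0.10101 m
630 × 0.27 × 1.6×10⁻⁴ = 0.027216 m
750 × 0.99×10⁻⁴ × 0.37 = 0.0274725 m
Δh = 0.03096 + 0.10101 + 0.027216 + 0.0274725 = 0.1866585 m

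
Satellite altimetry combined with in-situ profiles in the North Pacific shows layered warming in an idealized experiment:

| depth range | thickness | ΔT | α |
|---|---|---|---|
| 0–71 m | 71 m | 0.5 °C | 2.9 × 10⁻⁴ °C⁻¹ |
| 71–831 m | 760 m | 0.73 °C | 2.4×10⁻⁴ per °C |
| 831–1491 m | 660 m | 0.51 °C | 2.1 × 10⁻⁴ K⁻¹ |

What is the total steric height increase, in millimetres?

214 mm of thermosteric rise

0–71 m: 71 × 0.5 × 2.9×10⁻⁴ = 0.010295 m
760 × 2.4×10⁻⁴ × 0.73 = 0.133152 m
Layer 3: 0.51 × 660 × 2.1×10⁻⁴ = 0.070686 m
Δh = 0.010295 + 0.133152 + 0.070686 = 0.214133 m ≈ 214 mm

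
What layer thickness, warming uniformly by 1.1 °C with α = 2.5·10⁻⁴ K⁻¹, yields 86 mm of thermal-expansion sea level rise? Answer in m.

H = Δh/(αΔT) = 0.086 / (2.5×10⁻⁴ × 1.1) ≈ 312.7 m

H ≈ 313 m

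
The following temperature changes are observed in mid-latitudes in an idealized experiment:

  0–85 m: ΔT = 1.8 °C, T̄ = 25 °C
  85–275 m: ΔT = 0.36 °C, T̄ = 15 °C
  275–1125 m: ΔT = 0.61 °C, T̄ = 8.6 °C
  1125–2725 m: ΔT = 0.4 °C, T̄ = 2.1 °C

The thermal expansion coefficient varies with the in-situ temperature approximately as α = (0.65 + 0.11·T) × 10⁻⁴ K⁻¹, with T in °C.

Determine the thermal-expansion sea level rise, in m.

about 0.207 m

Layer 1: α = (0.65 + 0.11×25)×10⁻⁴ = 3.4×10⁻⁴ K⁻¹
Layer 2: α = (0.65 + 0.11×15)×10⁻⁴ = 2.3×10⁻⁴ K⁻¹
Layer 3: α = (0.65 + 0.11×8.6)×10⁻⁴ = 1.596×10⁻⁴ K⁻¹
Layer 4: α = (0.65 + 0.11×2.1)×10⁻⁴ = 0.881×10⁻⁴ K⁻¹
0–85 m: 3.4×10⁻⁴ × 1.8 × 85 = 0.05202 m
Layer 2: 190 × 0.36 × 2.3×10⁻⁴ = 0.015732 m
1.596×10⁻⁴ × 0.61 × 850 = 0.0827526 m
0.881×10⁻⁴ × 0.4 × 1600 = 0.056384 m
Δh = 0.05202 + 0.015732 + 0.0827526 + 0.056384 = 0.2068886 m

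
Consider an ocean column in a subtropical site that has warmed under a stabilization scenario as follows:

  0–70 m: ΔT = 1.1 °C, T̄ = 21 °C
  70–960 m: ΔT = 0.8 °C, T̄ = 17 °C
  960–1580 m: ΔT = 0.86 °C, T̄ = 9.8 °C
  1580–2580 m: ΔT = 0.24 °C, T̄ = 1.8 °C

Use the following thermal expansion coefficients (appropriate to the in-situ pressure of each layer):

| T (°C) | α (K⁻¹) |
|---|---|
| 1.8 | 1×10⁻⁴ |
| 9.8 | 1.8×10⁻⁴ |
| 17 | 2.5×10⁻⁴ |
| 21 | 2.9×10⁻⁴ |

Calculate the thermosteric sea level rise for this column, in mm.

Δh ≈ 320 mm

Layer 1 at 21 °C → α = 2.9×10⁻⁴ K⁻¹
Layer 2 at 17 °C → α = 2.5×10⁻⁴ K⁻¹
Layer 3 at 9.8 °C → α = 1.8×10⁻⁴ K⁻¹
Layer 4 at 1.8 °C → α = 1×10⁻⁴ K⁻¹
1.1 × 2.9×10⁻⁴ × 70 = 0.02233 m
Layer 2: 0.8 × 890 × 2.5×10⁻⁴ = 0.17800 m
1.8×10⁻⁴ × 620 × 0.86 = 0.095976 m
0.24 × 1×10⁻⁴ × 1000 = 0.02400 m
Δh = 0.02233 + 0.17800 + 0.095976 + 0.02400 = 0.320306 m ≈ 320 mm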